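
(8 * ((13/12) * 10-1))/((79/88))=20768/237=87.63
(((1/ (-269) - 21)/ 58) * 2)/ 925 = -226/ 288637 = -0.00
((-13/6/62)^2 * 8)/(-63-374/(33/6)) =-169/2266038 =-0.00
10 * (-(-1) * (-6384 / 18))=-3546.67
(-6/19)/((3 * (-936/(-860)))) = -215/2223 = -0.10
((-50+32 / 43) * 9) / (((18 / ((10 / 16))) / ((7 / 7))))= -5295 / 344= -15.39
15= 15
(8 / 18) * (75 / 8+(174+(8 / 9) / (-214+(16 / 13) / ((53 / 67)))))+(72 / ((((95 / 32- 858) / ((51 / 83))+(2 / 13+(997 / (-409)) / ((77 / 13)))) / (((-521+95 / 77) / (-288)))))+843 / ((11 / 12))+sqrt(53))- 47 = sqrt(53)+115706195661685802796631 / 121280090304255449094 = 961.32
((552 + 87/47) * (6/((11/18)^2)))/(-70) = -25302132/199045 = -127.12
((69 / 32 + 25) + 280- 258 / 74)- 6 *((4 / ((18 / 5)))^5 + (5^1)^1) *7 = 525343115 / 23304672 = 22.54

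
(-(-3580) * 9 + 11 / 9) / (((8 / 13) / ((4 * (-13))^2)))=1274220454 / 9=141580050.44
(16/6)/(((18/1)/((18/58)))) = 4/87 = 0.05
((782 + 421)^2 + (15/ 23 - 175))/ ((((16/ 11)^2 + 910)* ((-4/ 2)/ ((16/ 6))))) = -8054194874/ 3807627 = -2115.28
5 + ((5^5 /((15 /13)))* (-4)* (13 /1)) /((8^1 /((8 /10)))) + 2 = -42229 /3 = -14076.33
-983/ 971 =-1.01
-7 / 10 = -0.70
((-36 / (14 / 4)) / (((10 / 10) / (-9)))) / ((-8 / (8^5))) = -2654208 / 7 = -379172.57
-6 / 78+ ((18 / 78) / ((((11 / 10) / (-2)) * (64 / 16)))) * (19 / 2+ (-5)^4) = -19057 / 286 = -66.63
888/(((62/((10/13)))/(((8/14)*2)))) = 35520/2821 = 12.59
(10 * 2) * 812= 16240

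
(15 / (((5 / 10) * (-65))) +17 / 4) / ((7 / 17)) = 3349 / 364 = 9.20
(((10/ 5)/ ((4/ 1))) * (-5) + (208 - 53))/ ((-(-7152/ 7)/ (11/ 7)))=3355/ 14304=0.23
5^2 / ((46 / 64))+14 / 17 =13922 / 391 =35.61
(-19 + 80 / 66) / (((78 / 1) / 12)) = -1174 / 429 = -2.74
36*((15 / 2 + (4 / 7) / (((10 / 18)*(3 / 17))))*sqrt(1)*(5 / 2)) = 8397 / 7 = 1199.57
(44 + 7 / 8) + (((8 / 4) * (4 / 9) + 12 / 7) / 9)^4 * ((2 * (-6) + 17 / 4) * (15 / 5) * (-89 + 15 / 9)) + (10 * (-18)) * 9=-1290627761510617 / 826841416968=-1560.91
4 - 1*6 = -2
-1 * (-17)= 17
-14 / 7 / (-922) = 1 / 461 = 0.00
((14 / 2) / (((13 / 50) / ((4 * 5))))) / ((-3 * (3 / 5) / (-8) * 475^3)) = 448 / 20062575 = 0.00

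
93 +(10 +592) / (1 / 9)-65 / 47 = 5509.62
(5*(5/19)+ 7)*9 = 1422/19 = 74.84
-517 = -517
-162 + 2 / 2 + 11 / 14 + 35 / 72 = -80503 / 504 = -159.73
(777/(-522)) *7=-1813/174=-10.42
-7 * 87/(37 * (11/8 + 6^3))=-0.08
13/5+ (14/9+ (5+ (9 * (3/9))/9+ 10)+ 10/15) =907/45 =20.16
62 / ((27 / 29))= 1798 / 27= 66.59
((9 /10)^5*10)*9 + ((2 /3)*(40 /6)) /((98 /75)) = 83121827 /1470000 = 56.55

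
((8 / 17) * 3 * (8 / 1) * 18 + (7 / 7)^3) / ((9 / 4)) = 13892 / 153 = 90.80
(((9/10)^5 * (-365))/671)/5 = -4310577/67100000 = -0.06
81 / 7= 11.57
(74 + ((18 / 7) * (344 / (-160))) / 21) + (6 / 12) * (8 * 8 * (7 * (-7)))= -732189 / 490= -1494.26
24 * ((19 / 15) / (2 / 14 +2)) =1064 / 75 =14.19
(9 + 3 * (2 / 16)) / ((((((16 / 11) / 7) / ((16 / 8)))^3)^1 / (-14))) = -239679825 / 2048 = -117031.16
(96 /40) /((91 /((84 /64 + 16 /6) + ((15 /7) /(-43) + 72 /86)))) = 68867 /547820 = 0.13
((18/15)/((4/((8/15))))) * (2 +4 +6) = 1.92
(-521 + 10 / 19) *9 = -89001 / 19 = -4684.26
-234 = -234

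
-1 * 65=-65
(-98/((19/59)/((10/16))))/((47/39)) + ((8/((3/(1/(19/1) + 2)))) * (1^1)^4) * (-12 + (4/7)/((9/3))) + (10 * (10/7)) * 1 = -15615941/75012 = -208.18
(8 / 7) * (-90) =-720 / 7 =-102.86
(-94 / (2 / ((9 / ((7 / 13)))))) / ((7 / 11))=-60489 / 49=-1234.47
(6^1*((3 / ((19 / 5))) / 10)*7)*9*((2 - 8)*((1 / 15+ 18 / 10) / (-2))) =15876 / 95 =167.12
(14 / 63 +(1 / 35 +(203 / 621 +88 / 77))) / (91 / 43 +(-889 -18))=-804014 / 422854425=-0.00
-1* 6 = -6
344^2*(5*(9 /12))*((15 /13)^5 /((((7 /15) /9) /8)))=363938670000000 /2599051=140027521.58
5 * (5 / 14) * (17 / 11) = 2.76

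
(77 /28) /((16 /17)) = 187 /64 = 2.92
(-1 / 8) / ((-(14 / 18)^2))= 0.21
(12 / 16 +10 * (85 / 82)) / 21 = 1823 / 3444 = 0.53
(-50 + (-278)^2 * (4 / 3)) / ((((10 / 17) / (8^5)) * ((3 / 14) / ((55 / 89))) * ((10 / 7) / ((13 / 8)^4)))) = 323452036099192 / 4005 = 80762056454.23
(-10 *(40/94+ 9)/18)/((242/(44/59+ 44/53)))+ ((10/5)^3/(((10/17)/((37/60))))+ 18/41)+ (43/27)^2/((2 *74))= 1574870094647639/178785187148700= 8.81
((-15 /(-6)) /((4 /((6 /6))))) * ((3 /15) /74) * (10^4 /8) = 625 /296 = 2.11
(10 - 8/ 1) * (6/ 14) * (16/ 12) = 8/ 7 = 1.14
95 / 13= 7.31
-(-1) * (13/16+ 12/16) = 25/16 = 1.56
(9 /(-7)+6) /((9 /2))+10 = 232 /21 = 11.05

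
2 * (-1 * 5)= -10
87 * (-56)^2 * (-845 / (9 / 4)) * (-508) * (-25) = -3903862144000 / 3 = -1301287381333.33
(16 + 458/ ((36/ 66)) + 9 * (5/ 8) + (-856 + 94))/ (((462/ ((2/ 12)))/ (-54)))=-2383/ 1232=-1.93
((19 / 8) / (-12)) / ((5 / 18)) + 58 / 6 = 2149 / 240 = 8.95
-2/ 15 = -0.13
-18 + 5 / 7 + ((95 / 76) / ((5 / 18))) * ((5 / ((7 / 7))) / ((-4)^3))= -15803 / 896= -17.64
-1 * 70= -70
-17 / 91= -0.19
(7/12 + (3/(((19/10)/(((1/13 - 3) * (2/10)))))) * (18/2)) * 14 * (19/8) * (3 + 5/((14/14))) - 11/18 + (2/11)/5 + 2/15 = -13224703/6435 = -2055.12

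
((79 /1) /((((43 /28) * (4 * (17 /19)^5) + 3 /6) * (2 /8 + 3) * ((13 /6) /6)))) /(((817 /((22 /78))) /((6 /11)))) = 41510887488 /13173073556045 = 0.00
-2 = -2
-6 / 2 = -3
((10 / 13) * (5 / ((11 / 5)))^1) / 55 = 50 / 1573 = 0.03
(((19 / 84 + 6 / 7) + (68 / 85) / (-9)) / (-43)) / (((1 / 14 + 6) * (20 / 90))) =-1253 / 73100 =-0.02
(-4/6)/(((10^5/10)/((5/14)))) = -1/42000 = -0.00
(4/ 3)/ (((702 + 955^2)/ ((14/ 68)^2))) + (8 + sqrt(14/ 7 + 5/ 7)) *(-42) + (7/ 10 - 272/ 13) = -36645900509111/ 102873460170 - 6 *sqrt(133) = -425.42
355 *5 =1775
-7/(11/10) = -70/11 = -6.36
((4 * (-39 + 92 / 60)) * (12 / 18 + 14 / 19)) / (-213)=35968 / 36423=0.99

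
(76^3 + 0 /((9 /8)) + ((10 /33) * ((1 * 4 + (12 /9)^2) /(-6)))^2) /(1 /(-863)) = -300750989492528 /793881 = -378836361.49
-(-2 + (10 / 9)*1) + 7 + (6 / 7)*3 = 659 / 63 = 10.46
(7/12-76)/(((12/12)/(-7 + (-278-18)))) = 91405/4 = 22851.25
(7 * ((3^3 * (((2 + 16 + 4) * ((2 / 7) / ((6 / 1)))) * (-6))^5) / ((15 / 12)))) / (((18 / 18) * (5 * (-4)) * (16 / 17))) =78817.73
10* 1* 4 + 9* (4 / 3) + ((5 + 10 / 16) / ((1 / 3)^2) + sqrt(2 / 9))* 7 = 7* sqrt(2) / 3 + 3251 / 8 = 409.67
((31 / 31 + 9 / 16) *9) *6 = 675 / 8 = 84.38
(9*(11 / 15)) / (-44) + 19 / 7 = 359 / 140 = 2.56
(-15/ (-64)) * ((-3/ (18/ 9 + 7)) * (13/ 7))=-65/ 448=-0.15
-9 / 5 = -1.80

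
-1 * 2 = -2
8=8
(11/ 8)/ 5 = 0.28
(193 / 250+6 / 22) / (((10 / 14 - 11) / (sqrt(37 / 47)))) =-20111 * sqrt(1739) / 9306000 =-0.09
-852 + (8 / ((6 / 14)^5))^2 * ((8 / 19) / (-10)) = -77093089804 / 5609655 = -13742.93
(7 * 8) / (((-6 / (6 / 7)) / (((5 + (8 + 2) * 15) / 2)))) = -620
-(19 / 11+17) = -206 / 11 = -18.73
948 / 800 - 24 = -4563 / 200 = -22.82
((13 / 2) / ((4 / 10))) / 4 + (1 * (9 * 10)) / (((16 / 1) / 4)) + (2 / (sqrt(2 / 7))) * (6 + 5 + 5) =425 / 16 + 16 * sqrt(14) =86.43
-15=-15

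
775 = 775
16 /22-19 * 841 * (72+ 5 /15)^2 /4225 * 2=-16553268682 /418275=-39575.09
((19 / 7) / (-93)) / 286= -19 / 186186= -0.00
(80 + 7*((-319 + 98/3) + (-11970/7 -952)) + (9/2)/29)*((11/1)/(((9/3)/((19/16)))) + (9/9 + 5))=-1777830131/8352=-212862.80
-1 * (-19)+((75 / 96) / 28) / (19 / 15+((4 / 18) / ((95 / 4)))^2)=15782993321 / 829721984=19.02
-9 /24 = -3 /8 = -0.38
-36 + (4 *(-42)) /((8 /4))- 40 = -160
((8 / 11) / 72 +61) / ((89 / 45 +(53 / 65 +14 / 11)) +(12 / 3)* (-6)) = -98150 / 32069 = -3.06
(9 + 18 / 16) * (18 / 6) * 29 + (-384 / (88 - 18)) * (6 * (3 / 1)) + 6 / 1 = 788.13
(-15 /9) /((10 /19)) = -19 /6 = -3.17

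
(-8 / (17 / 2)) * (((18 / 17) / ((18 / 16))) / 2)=-128 / 289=-0.44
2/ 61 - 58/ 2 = -1767/ 61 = -28.97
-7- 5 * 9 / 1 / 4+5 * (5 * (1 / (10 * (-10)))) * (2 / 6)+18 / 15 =-257 / 15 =-17.13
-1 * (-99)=99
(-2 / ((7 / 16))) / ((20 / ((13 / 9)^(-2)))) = -648 / 5915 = -0.11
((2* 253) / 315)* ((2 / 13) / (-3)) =-0.08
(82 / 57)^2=6724 / 3249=2.07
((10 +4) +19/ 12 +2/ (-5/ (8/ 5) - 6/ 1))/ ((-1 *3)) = -13459/ 2628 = -5.12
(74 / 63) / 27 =74 / 1701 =0.04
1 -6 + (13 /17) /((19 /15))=-1420 /323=-4.40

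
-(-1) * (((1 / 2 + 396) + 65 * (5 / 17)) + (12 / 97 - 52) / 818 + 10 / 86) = 24109690027 / 58001926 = 415.67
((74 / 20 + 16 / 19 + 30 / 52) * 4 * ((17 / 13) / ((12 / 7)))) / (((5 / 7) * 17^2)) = 309778 / 4094025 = 0.08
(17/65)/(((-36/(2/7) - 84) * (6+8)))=-17/191100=-0.00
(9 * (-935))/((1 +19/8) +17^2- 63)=-13464/367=-36.69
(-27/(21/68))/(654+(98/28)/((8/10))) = -4896/36869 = -0.13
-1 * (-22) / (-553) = -22 / 553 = -0.04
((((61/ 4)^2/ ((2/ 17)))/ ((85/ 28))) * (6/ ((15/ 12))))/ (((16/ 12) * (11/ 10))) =2131.12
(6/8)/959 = 3/3836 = 0.00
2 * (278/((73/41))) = 22796/73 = 312.27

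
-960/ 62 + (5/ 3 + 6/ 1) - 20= -2587/ 93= -27.82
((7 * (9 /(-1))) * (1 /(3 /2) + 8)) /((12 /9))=-819 /2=-409.50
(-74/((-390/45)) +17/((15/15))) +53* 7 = 5155/13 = 396.54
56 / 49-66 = -454 / 7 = -64.86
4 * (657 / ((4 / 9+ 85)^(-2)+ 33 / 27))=3496717593 / 1626425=2149.94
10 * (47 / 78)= 235 / 39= 6.03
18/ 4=9/ 2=4.50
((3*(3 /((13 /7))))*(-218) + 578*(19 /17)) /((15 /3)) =-5336 /65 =-82.09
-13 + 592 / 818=-5021 / 409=-12.28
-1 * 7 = -7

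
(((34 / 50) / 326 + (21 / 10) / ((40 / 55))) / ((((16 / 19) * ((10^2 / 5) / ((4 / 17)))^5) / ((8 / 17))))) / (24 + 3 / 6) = 3579619 / 240983454503750000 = 0.00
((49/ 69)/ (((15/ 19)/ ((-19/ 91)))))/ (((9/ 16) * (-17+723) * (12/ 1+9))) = -0.00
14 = 14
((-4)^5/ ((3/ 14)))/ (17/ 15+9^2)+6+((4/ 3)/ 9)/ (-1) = -15542/ 297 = -52.33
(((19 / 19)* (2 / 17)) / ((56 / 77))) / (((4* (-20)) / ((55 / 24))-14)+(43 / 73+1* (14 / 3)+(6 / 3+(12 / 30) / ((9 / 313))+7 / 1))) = -397485 / 50967496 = -0.01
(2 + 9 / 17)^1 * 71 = 3053 / 17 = 179.59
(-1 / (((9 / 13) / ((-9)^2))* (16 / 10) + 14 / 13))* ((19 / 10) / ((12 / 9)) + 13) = -13.23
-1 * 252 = -252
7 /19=0.37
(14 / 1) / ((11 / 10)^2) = 1400 / 121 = 11.57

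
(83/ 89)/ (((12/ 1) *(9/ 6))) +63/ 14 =3646/ 801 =4.55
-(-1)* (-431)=-431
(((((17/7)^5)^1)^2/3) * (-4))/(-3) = 8063975601796/2542277241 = 3171.95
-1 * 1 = -1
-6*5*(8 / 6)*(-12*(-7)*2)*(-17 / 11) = 114240 / 11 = 10385.45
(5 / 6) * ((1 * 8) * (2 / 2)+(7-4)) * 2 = 55 / 3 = 18.33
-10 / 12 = -0.83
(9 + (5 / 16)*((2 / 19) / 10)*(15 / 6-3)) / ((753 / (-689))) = -3769519 / 457824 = -8.23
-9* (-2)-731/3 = -677/3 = -225.67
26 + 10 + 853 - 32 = 857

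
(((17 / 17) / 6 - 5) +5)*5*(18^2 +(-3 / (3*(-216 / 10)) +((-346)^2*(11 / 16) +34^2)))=22621895 / 324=69820.66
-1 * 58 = -58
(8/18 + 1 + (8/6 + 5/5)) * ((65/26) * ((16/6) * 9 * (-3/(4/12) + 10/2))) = -2720/3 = -906.67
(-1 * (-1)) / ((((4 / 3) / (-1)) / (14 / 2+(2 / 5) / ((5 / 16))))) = -621 / 100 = -6.21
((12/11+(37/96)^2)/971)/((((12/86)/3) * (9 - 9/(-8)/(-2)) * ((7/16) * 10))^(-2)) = 311693011875/82834018533376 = 0.00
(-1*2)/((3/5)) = -10/3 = -3.33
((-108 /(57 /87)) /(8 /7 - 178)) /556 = 5481 /3269558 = 0.00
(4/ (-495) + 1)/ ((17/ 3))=491/ 2805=0.18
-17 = -17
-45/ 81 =-5/ 9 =-0.56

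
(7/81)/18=0.00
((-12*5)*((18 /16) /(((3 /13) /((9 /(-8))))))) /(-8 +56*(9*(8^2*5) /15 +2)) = 5265 /173696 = 0.03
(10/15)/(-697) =-2/2091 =-0.00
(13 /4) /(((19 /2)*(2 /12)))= 39 /19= 2.05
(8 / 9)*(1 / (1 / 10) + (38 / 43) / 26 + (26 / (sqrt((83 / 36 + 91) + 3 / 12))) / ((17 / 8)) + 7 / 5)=11.29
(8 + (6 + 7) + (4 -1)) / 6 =4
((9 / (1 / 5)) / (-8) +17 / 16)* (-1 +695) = -25331 / 8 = -3166.38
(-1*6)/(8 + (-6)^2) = -3/22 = -0.14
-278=-278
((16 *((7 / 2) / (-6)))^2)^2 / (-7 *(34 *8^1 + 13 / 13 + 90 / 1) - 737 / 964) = -592528384 / 198471141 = -2.99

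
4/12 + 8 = 25/3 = 8.33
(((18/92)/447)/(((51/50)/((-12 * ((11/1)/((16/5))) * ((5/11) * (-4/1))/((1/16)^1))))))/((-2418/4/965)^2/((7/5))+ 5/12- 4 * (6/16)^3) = 15018796800000/14175280486999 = 1.06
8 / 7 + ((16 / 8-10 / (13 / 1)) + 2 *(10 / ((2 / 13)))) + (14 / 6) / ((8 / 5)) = 292289 / 2184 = 133.83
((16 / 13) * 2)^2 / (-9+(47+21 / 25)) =25600 / 164099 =0.16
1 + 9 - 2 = 8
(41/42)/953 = 41/40026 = 0.00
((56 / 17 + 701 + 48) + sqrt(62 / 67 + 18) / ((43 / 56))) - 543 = 112*sqrt(21239) / 2881 + 3558 / 17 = 214.96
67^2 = 4489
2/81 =0.02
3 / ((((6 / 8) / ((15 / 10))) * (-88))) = -3 / 44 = -0.07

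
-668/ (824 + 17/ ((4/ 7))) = -2672/ 3415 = -0.78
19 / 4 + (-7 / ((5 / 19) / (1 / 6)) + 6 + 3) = 559 / 60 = 9.32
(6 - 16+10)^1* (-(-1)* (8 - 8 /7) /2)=0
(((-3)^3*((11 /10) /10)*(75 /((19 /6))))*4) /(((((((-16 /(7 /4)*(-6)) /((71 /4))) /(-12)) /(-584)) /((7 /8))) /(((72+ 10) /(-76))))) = 27833005431 /46208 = 602341.70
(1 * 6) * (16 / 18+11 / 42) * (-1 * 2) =-13.81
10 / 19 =0.53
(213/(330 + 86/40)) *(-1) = -4260/6643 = -0.64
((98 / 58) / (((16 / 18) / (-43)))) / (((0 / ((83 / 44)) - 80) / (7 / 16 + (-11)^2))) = 1270521 / 10240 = 124.07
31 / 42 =0.74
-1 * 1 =-1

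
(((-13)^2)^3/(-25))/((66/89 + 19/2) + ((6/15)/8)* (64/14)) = -6014204014/326145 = -18440.28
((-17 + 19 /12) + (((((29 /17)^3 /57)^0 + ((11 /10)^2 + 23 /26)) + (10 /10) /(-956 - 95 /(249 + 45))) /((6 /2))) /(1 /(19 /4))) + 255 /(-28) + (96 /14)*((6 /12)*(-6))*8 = -5655322602019 /30702562800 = -184.20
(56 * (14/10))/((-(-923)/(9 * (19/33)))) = 0.44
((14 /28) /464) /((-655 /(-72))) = 9 /75980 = 0.00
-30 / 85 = -6 / 17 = -0.35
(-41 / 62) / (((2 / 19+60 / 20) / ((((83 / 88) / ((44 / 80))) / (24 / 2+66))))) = -323285 / 69048408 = -0.00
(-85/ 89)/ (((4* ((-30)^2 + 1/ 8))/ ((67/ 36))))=-5695/ 11536002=-0.00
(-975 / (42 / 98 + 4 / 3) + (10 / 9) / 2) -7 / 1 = -186421 / 333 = -559.82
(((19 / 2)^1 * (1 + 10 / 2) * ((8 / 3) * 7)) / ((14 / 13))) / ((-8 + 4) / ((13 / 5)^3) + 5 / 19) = 41242084 / 1485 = 27772.45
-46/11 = -4.18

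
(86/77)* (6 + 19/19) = 86/11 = 7.82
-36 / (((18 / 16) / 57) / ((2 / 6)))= -608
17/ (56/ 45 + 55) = 765/ 2531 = 0.30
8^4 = 4096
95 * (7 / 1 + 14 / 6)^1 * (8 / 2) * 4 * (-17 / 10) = -72352 / 3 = -24117.33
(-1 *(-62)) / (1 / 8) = 496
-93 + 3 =-90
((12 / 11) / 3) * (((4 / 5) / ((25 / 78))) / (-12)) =-104 / 1375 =-0.08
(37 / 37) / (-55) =-1 / 55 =-0.02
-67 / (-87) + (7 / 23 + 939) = 1881089 / 2001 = 940.07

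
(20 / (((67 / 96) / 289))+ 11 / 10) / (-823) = -5549537 / 551410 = -10.06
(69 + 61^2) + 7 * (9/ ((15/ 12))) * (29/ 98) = 133172/ 35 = 3804.91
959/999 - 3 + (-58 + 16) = -43996/999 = -44.04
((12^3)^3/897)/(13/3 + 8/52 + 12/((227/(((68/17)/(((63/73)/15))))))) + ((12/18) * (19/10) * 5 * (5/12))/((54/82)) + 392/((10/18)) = 7977346587521947/11308447260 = 705432.53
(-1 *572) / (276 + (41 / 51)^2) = -1487772 / 719557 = -2.07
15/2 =7.50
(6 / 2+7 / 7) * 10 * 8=320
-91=-91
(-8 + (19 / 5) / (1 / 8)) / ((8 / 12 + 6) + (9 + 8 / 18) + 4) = 1008 / 905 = 1.11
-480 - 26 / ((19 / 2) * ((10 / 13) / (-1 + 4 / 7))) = -318186 / 665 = -478.48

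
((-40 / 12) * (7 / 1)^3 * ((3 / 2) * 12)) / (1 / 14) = -288120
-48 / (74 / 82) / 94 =-984 / 1739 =-0.57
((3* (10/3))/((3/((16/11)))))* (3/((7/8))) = 1280/77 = 16.62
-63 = -63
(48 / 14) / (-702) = -0.00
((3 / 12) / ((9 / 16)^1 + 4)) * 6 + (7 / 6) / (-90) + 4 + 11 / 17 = 3325813 / 670140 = 4.96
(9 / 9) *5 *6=30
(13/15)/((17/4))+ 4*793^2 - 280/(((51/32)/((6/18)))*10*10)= 1924277648/765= 2515395.62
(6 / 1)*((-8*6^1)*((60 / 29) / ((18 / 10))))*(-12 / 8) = 14400 / 29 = 496.55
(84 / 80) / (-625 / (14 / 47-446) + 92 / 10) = 36659 / 370161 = 0.10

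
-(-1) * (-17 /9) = -17 /9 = -1.89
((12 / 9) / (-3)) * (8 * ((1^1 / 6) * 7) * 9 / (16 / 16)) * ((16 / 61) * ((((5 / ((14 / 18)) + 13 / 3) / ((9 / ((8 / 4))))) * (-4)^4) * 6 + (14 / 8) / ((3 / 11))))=-36034.02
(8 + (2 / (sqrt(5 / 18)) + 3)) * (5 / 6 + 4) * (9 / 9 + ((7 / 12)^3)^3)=150803884811 * sqrt(10) / 25798901760 + 1658842732921 / 30958682112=72.07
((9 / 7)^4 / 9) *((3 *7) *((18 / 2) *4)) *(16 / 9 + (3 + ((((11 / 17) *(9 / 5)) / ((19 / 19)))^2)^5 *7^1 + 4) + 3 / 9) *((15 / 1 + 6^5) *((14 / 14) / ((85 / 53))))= 539034541876151688482017098948 / 11714027058272998046875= 46016159.87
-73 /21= -3.48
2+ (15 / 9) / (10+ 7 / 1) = 107 / 51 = 2.10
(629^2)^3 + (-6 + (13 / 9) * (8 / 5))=61930398232359717.31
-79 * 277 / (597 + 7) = -21883 / 604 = -36.23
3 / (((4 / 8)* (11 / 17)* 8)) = 51 / 44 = 1.16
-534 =-534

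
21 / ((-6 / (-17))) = 119 / 2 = 59.50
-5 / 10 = -1 / 2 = -0.50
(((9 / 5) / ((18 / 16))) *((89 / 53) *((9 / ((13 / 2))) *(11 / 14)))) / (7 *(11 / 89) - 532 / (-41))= 85736904 / 405976025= 0.21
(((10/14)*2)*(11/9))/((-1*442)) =-55/13923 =-0.00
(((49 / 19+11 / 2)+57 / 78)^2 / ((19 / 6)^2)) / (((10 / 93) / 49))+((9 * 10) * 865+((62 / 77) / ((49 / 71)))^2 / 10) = 127569487402143056852 / 1567634176713605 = 81377.08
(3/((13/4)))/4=3/13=0.23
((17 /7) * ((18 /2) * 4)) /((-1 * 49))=-612 /343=-1.78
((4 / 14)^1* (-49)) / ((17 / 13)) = -182 / 17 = -10.71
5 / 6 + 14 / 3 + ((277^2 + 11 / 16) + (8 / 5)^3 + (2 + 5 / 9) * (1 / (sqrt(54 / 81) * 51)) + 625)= 23 * sqrt(6) / 918 + 154728567 / 2000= 77364.34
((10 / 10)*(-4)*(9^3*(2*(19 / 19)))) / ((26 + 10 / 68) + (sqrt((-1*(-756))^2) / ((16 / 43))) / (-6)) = 793152 / 42497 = 18.66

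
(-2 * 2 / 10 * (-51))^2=416.16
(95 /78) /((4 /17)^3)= 466735 /4992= 93.50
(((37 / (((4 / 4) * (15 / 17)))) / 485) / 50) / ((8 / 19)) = 11951 / 2910000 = 0.00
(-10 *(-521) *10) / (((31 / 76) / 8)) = 31676800 / 31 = 1021832.26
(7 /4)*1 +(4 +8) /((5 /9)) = 467 /20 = 23.35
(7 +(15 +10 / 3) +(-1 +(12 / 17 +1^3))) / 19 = 1328 / 969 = 1.37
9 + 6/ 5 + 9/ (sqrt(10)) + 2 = 9 * sqrt(10)/ 10 + 61/ 5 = 15.05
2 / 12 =1 / 6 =0.17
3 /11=0.27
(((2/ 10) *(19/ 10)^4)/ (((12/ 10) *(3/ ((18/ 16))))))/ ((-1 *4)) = -0.20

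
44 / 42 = 22 / 21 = 1.05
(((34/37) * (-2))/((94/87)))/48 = -493/13912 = -0.04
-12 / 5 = -2.40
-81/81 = -1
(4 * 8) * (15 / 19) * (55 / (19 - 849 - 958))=-2200 / 2831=-0.78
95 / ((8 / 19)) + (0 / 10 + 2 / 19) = 34311 / 152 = 225.73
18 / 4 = 9 / 2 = 4.50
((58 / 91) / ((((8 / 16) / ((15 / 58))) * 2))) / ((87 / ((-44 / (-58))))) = 110 / 76531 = 0.00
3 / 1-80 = -77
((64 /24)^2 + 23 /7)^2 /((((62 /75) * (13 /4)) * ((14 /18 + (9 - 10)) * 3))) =-10725625 /177723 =-60.35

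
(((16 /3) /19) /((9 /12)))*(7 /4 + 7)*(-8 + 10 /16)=-4130 /171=-24.15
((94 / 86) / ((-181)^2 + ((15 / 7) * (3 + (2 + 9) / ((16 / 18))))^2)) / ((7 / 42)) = 884352 / 4564128403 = 0.00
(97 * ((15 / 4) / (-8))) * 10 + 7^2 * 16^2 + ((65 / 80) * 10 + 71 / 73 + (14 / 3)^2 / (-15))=1907448377 / 157680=12096.96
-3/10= -0.30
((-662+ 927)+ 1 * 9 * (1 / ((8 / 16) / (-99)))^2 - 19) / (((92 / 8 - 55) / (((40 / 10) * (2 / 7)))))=-1883104 / 203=-9276.37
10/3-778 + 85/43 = -772.69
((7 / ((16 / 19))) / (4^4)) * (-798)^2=21173733 / 1024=20677.47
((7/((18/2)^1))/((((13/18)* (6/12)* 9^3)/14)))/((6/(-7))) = -1372/28431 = -0.05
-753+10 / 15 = -2257 / 3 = -752.33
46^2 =2116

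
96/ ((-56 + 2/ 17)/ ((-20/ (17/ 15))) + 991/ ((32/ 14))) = 4608/ 20963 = 0.22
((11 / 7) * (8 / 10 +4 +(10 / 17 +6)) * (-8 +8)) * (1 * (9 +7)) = 0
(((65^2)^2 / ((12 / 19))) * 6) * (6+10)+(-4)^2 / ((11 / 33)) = 2713295048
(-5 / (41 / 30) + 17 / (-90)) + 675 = 2476553 / 3690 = 671.15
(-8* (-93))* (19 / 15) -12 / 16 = 18833 / 20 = 941.65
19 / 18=1.06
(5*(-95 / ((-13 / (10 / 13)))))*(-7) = -33250 / 169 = -196.75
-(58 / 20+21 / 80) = -253 / 80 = -3.16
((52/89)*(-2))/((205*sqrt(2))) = -52*sqrt(2)/18245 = -0.00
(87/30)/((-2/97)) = -2813/20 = -140.65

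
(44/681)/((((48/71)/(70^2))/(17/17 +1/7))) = 1093400/2043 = 535.19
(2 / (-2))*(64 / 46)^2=-1024 / 529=-1.94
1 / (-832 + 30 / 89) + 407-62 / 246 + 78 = 4413238285 / 9104214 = 484.75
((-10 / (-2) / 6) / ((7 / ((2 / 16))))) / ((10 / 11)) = 11 / 672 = 0.02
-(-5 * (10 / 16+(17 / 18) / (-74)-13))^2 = -27226650025 / 7096896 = -3836.42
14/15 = 0.93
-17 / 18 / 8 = -17 / 144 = -0.12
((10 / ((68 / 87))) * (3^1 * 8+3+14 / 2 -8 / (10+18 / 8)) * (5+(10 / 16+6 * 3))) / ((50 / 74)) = 71007921 / 4760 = 14917.63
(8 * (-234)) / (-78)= 24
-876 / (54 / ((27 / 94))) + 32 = 1285 / 47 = 27.34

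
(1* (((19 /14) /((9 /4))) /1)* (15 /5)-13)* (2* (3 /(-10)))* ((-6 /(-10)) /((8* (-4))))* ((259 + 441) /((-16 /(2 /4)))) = 705 /256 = 2.75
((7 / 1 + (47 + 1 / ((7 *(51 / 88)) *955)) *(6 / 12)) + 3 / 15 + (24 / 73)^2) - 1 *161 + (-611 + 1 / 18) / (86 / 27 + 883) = -5689613967601742 / 43471593249105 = -130.88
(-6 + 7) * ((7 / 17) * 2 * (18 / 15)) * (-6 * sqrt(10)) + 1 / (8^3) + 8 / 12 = 1027 / 1536-504 * sqrt(10) / 85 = -18.08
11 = 11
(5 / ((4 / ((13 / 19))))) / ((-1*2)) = -65 / 152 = -0.43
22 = 22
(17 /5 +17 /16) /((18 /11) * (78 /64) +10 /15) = 11781 /7025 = 1.68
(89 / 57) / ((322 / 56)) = 356 / 1311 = 0.27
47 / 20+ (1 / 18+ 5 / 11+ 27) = 59123 / 1980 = 29.86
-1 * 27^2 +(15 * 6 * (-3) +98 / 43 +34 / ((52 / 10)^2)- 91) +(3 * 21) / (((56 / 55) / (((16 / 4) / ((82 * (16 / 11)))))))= -20677778417 / 19068608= -1084.39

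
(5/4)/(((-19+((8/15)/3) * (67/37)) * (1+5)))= -2775/248792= -0.01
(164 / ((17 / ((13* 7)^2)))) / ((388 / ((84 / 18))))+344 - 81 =6054355 / 4947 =1223.84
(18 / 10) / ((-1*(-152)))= 9 / 760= 0.01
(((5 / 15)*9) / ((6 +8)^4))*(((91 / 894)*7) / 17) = 0.00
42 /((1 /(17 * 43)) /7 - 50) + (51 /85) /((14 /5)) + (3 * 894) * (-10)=-32022807923 /1193962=-26820.63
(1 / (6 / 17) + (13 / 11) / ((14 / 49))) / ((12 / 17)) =1955 / 198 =9.87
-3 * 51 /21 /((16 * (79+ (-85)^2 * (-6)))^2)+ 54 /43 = 181186413744495 /144278070205696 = 1.26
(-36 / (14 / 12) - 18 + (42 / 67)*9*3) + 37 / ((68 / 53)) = -3.09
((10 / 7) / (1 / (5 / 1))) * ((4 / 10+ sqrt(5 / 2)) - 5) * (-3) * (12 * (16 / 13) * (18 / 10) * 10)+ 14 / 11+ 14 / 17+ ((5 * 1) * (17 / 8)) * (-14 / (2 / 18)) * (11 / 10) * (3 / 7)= 3481787983 / 136136 - 259200 * sqrt(10) / 91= 16568.53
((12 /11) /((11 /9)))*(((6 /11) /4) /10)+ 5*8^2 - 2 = 2116371 /6655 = 318.01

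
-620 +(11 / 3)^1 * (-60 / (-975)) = -120856 / 195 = -619.77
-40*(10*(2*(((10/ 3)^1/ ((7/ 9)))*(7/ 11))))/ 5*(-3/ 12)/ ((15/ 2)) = 160/ 11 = 14.55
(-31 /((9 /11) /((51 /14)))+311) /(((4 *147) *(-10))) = -1453 /49392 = -0.03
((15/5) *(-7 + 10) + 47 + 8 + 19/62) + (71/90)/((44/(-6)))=1313509/20460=64.20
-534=-534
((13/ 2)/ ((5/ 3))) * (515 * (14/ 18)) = 9373/ 6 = 1562.17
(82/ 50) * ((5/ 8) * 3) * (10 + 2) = 369/ 10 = 36.90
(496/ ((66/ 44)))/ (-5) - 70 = -2042/ 15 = -136.13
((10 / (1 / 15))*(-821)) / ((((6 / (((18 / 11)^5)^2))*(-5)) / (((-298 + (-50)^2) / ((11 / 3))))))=96822609178715781120 / 285311670611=339357338.49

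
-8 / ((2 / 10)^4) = -5000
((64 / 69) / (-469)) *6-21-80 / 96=-21.85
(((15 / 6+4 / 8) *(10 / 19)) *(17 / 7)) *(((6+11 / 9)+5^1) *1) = 46.87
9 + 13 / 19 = 184 / 19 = 9.68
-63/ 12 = -21/ 4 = -5.25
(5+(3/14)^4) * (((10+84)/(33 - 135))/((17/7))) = -9031567/4758096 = -1.90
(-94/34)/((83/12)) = -564/1411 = -0.40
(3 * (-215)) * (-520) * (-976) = -327350400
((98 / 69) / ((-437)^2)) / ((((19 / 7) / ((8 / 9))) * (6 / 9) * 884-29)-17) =686 / 161745968775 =0.00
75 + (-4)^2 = 91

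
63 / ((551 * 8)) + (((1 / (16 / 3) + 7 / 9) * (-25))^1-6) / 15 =-2373779 / 1190160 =-1.99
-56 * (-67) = 3752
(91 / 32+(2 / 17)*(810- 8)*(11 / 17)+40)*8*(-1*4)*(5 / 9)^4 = -600516875 / 1896129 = -316.71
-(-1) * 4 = 4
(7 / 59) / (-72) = -7 / 4248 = -0.00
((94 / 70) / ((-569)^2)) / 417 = 47 / 4725291795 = 0.00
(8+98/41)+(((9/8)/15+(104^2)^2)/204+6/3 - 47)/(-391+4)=-1471.30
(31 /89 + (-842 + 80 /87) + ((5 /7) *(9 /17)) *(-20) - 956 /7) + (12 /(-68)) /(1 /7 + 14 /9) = -97109836478 /98591619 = -984.97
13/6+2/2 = 19/6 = 3.17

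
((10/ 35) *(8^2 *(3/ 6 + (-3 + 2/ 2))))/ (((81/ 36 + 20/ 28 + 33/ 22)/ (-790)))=121344/ 25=4853.76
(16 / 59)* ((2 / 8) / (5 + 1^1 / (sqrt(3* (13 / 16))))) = 780 / 56581- 16* sqrt(39) / 56581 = 0.01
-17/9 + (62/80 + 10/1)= 3199/360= 8.89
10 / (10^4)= 0.00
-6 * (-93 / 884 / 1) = 279 / 442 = 0.63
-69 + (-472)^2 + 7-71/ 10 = 2227149/ 10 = 222714.90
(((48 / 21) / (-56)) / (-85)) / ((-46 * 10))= -1 / 957950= -0.00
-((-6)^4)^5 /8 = -457019805007872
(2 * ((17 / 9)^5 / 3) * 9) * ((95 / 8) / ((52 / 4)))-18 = 116463127 / 1023516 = 113.79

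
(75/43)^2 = 5625/1849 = 3.04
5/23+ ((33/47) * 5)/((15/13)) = 3524/1081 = 3.26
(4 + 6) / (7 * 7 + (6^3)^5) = 2 / 94036996925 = 0.00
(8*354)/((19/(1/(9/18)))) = 5664/19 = 298.11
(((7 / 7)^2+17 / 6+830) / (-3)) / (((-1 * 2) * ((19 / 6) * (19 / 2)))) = 5003 / 1083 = 4.62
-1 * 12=-12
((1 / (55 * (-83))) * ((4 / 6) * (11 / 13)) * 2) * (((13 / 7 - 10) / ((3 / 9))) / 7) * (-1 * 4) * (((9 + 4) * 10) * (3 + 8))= -20064 / 4067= -4.93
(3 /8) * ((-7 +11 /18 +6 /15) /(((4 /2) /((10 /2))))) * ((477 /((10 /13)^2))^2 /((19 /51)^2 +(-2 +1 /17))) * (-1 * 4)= -3036812860778697 /375040000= -8097303.92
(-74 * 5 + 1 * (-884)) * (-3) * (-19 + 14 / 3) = -53922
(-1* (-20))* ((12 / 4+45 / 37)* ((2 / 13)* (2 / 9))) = 320 / 111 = 2.88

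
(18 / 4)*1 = 9 / 2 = 4.50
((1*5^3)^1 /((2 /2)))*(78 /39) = 250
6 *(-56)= -336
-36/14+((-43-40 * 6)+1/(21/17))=-5980/21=-284.76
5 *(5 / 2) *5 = 125 / 2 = 62.50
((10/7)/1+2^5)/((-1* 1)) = -234/7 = -33.43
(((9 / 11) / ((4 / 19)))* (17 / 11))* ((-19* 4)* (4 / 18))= -12274 / 121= -101.44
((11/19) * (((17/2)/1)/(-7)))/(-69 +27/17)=3179/304836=0.01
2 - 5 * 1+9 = 6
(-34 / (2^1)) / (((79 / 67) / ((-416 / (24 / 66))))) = 1303016 / 79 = 16493.87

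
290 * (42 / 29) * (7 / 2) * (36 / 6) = 8820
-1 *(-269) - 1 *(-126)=395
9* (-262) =-2358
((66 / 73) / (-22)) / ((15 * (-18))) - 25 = -164249 / 6570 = -25.00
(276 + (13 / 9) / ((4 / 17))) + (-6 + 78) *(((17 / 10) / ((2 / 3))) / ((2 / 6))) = 149929 / 180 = 832.94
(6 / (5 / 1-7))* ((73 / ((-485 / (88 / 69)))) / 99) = 584 / 100395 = 0.01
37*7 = 259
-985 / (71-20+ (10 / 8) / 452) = -1780880 / 92213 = -19.31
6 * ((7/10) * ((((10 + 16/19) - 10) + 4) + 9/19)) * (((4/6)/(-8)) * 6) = -2121/190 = -11.16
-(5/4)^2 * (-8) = 25/2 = 12.50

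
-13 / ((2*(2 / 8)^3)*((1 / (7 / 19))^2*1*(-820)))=5096 / 74005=0.07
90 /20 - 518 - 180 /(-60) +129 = -763 /2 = -381.50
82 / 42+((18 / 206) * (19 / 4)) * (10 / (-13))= 91843 / 56238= 1.63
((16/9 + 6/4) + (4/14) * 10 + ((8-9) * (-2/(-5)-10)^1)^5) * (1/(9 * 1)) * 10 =32107715593/354375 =90603.78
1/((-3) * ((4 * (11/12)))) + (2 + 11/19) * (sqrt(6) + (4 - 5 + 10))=49 * sqrt(6)/19 + 4832/209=29.44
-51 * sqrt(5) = -114.04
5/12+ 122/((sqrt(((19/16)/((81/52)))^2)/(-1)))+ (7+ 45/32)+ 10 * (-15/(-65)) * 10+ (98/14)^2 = -1876391/23712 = -79.13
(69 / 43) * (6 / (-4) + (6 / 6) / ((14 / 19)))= -69 / 301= -0.23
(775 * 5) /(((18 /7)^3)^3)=156370227125 /198359290368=0.79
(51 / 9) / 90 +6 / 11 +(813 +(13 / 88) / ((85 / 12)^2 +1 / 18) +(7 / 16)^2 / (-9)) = 745708820281 / 916565760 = 813.59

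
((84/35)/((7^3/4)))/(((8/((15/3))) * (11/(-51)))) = -306/3773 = -0.08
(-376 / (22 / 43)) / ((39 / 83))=-1564.04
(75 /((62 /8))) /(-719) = -300 /22289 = -0.01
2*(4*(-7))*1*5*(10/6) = -1400/3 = -466.67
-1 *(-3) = 3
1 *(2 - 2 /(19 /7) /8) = 145 /76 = 1.91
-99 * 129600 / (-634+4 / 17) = 109058400 / 5387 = 20244.74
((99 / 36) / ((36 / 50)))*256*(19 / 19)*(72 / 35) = 2011.43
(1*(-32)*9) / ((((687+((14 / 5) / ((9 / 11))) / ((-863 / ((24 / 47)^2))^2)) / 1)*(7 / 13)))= -22677627265419360 / 29128394649838799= -0.78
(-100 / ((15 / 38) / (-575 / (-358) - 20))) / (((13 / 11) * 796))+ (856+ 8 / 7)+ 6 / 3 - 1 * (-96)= 3112162503 / 3241511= 960.10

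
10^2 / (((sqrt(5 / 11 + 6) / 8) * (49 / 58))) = 46400 * sqrt(781) / 3479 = 372.73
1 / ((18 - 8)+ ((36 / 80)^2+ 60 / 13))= 5200 / 77053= 0.07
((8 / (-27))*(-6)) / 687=16 / 6183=0.00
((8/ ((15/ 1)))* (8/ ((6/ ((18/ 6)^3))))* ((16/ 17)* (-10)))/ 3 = -60.24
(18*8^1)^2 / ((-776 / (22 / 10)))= -28512 / 485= -58.79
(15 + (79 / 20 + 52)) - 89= -361 / 20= -18.05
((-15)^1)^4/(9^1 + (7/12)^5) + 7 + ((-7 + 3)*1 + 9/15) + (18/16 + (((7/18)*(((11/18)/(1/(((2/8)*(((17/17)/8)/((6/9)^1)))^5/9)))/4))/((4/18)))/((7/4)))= 108300014087721460359/19381426470256640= 5587.82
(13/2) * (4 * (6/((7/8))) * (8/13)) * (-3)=-2304/7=-329.14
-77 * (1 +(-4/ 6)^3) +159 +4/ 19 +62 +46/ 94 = 4038947/ 24111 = 167.51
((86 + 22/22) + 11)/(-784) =-1/8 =-0.12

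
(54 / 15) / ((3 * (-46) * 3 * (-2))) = 1 / 230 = 0.00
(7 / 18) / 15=7 / 270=0.03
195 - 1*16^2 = -61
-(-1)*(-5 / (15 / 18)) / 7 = -6 / 7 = -0.86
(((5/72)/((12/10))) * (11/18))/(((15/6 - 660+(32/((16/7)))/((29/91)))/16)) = -7975/8647641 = -0.00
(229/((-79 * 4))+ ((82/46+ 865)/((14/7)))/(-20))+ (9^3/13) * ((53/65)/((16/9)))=81697329/24565840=3.33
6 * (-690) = -4140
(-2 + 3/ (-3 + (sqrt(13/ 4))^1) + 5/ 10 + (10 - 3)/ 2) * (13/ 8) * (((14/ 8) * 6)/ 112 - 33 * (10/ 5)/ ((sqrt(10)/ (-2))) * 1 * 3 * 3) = -11583 * sqrt(130)/ 230 - 117 * sqrt(13)/ 2944 + 195/ 2944 + 3861 * sqrt(10)/ 46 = -308.85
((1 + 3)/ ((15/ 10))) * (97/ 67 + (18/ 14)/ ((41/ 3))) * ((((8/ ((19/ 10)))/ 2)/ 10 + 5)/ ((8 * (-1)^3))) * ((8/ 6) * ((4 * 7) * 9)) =-899.78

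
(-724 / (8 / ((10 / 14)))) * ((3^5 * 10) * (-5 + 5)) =0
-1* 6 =-6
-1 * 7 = -7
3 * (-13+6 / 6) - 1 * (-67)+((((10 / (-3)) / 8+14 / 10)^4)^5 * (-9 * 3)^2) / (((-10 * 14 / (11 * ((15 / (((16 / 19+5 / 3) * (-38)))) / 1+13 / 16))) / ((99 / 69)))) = -836571819829999157028241068183558545689 / 111968389429198848000000000000000000000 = -7.47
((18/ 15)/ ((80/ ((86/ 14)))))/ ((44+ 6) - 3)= 129/ 65800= 0.00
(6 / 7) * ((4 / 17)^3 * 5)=1920 / 34391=0.06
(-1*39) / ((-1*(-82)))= -39 / 82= -0.48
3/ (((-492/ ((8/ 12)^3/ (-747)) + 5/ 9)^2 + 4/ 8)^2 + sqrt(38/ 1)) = 4118948857818457941445453463159952/ 3250153331110707170924959118814261369346714301861001543787-33059881728 * sqrt(38)/ 61752913291103436247574223257470966017587571735359029331953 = 0.00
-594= -594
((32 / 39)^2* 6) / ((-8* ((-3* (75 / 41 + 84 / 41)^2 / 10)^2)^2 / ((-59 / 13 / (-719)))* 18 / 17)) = -0.00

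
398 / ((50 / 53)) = 10547 / 25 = 421.88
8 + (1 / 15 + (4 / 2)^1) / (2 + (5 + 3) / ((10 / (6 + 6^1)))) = 1423 / 174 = 8.18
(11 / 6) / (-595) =-11 / 3570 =-0.00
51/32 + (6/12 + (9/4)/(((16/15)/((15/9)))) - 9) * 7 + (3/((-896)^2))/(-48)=-427700225/12845056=-33.30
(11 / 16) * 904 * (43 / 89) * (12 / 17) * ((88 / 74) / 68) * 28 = 98773752 / 951677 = 103.79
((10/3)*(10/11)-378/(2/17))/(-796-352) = 105929/37884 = 2.80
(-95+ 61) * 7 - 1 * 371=-609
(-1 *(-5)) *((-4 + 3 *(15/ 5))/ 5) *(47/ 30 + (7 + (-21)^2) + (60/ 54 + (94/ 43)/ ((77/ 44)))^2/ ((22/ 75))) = 2342.79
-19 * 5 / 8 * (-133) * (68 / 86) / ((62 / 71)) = 15250445 / 10664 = 1430.09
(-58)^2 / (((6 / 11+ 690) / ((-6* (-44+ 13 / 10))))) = 1248.08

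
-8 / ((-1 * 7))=8 / 7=1.14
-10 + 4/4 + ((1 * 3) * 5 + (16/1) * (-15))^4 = 2562890616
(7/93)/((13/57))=133/403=0.33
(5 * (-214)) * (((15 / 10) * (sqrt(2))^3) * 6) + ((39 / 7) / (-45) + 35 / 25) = 134 / 105 - 19260 * sqrt(2) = -27236.48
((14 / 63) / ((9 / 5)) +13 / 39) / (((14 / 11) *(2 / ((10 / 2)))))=2035 / 2268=0.90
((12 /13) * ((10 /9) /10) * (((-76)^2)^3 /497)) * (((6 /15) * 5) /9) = 1541599428608 /174447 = 8837064.72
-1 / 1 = -1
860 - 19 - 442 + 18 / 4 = 807 / 2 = 403.50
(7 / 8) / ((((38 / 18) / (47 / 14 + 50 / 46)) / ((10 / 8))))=64395 / 27968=2.30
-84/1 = -84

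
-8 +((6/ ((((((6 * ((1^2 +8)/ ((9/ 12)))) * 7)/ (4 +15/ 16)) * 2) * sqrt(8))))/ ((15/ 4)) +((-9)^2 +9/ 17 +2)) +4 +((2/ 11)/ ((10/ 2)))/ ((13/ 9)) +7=79 * sqrt(2)/ 40320 +1052071/ 12155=86.56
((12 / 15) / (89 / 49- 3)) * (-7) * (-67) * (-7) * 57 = 18338838 / 145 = 126474.74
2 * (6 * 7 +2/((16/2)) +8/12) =515/6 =85.83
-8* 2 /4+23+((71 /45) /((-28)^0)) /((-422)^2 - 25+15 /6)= 304485307 /16025535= 19.00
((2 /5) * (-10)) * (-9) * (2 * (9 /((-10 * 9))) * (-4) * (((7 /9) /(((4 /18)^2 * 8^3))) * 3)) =1701 /640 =2.66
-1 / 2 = -0.50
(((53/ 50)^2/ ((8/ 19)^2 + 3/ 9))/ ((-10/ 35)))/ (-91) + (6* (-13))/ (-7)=403572147/ 35945000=11.23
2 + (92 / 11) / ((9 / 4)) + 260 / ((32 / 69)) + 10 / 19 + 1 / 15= 42656201 / 75240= 566.94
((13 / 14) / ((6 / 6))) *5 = 65 / 14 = 4.64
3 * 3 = 9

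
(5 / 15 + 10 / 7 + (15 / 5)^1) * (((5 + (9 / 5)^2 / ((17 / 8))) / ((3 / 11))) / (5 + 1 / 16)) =1952192 / 86751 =22.50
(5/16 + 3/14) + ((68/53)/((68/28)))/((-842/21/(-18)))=1909171/2499056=0.76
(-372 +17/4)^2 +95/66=71407513/528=135241.50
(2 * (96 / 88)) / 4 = 6 / 11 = 0.55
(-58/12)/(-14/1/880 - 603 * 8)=6380/6367701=0.00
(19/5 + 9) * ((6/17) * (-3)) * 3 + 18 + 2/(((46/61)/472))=2403022/1955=1229.17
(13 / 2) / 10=13 / 20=0.65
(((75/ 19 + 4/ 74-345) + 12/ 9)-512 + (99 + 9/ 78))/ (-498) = 41265319/ 27307332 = 1.51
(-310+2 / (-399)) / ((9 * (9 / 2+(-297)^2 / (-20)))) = 2473840 / 316435329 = 0.01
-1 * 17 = -17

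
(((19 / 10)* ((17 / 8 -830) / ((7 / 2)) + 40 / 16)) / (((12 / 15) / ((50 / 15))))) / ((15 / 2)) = -124507 / 504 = -247.04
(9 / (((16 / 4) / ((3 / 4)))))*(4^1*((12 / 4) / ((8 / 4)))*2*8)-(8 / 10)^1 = 806 / 5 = 161.20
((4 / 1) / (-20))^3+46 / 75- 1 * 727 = -726.39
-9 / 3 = -3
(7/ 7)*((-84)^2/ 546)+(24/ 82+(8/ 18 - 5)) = 8.66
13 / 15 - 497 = -7442 / 15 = -496.13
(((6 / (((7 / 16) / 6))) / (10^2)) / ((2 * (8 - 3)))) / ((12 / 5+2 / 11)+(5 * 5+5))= 99 / 39200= 0.00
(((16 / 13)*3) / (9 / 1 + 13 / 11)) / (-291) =-11 / 8827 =-0.00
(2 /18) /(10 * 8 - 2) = 1 /702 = 0.00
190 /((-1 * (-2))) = 95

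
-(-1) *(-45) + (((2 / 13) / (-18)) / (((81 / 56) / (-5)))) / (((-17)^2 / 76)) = -123227105 / 2738853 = -44.99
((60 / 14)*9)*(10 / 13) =2700 / 91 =29.67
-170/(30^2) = -17/90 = -0.19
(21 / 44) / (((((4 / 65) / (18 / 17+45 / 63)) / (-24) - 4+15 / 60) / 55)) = -4320225 / 617413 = -7.00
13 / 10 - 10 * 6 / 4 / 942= 1.28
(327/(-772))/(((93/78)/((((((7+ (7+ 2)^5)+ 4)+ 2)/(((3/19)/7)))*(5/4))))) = -27827208955/23932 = -1162761.53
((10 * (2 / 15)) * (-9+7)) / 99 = -8 / 297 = -0.03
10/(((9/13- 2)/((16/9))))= -2080/153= -13.59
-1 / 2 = -0.50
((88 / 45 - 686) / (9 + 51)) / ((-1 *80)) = 0.14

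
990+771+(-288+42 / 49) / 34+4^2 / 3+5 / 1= 629351 / 357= 1762.89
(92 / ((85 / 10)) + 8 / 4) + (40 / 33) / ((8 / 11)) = 739 / 51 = 14.49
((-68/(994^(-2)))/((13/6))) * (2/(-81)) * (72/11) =2149966336/429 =5011576.54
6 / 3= 2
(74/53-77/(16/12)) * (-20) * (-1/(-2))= 59735/106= 563.54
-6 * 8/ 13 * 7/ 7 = -48/ 13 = -3.69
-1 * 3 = -3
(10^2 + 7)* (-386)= -41302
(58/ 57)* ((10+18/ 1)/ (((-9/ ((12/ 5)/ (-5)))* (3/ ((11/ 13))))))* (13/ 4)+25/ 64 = 1.78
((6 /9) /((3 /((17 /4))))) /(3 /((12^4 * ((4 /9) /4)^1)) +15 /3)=2176 /11523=0.19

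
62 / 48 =31 / 24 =1.29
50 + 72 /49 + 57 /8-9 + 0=19441 /392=49.59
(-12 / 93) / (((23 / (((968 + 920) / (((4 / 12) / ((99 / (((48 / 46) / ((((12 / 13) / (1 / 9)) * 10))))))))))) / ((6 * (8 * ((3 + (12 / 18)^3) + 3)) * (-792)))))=24159198412800 / 403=59948383158.31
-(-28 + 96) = -68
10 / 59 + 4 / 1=246 / 59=4.17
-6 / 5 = -1.20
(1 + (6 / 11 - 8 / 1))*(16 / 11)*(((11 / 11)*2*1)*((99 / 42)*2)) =-6816 / 77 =-88.52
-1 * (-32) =32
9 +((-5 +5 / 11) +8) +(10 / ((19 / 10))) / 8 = 5481 / 418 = 13.11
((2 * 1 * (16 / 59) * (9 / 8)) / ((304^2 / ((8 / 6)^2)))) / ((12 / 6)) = 1 / 170392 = 0.00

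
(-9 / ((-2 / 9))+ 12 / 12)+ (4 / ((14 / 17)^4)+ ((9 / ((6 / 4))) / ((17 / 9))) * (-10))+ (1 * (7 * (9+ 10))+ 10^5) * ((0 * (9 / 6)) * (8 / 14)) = 3009319 / 163268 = 18.43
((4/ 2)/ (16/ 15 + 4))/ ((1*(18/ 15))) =25/ 76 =0.33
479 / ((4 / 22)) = 5269 / 2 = 2634.50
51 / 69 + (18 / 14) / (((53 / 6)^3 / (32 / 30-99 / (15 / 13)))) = 69638831 / 119845985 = 0.58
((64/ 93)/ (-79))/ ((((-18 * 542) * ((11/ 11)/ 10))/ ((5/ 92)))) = 200/ 412144659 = 0.00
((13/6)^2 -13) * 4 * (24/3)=-2392/9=-265.78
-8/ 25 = -0.32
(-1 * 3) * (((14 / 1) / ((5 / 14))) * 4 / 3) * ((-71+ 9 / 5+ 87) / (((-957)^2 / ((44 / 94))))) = -139552 / 97829325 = -0.00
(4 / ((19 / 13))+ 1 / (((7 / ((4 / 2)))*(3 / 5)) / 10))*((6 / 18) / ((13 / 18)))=5984 / 1729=3.46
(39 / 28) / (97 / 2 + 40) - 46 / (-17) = 38217 / 14042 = 2.72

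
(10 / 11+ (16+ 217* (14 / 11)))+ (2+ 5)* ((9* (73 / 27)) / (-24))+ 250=424507 / 792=535.99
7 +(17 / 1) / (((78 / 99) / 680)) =190831 / 13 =14679.31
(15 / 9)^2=25 / 9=2.78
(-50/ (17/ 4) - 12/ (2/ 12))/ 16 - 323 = -5580/ 17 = -328.24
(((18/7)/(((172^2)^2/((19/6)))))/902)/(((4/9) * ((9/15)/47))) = 40185/22104380942336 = 0.00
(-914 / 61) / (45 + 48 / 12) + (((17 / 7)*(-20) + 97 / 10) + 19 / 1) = -603097 / 29890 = -20.18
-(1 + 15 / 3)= -6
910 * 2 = 1820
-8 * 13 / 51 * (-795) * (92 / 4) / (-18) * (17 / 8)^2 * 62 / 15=-8351369 / 216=-38663.75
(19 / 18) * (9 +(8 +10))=57 / 2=28.50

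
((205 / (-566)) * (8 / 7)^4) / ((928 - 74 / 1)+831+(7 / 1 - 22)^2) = -41984 / 129781253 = -0.00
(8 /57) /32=1 /228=0.00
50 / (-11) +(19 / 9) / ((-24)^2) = -258991 / 57024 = -4.54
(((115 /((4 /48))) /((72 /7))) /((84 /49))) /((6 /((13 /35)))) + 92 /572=309235 /61776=5.01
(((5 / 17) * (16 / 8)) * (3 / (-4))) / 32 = -15 / 1088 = -0.01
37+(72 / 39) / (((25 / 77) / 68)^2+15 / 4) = 50109338989 / 1336523305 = 37.49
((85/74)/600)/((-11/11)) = -17/8880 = -0.00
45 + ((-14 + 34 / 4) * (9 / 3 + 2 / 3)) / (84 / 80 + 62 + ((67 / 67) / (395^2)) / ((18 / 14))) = 15823276635 / 354145573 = 44.68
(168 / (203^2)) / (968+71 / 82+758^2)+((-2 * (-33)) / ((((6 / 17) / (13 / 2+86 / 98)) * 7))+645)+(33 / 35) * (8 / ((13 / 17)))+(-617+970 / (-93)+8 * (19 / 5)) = 8391385655975061491 / 32917769045018130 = 254.92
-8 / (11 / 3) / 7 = -24 / 77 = -0.31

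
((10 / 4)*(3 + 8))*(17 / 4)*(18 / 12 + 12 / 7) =42075 / 112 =375.67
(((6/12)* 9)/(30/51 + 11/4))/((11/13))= 3978/2497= 1.59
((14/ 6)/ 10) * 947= 6629/ 30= 220.97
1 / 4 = 0.25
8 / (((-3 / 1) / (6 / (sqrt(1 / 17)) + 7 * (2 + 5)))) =-392 / 3 - 16 * sqrt(17) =-196.64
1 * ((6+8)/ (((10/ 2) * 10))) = 0.28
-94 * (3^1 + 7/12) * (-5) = 10105/6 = 1684.17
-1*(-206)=206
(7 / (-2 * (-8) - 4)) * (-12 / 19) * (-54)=378 / 19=19.89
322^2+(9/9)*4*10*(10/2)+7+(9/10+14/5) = 1038947/10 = 103894.70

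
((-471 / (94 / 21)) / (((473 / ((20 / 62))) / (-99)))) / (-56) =-63585 / 501208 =-0.13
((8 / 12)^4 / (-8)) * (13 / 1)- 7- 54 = -4967 / 81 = -61.32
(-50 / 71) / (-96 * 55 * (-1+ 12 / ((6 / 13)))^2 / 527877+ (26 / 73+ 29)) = -642250350 / 21071389727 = -0.03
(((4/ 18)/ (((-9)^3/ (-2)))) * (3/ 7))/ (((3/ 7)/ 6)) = 8/ 2187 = 0.00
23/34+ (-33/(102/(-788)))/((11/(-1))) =-45/2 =-22.50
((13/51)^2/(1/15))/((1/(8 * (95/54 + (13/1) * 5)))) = 12184900/23409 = 520.52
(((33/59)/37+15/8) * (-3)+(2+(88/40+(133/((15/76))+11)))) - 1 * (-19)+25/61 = 11230533079/15979560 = 702.81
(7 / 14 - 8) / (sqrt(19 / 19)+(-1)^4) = -15 / 4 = -3.75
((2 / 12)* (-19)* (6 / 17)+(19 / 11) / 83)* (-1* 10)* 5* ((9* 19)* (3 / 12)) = 36388800 / 15521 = 2344.49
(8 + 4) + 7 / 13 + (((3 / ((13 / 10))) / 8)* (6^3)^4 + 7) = 627918001.08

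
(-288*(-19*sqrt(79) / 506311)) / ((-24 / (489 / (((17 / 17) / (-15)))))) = 1672380*sqrt(79) / 506311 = 29.36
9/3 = 3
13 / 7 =1.86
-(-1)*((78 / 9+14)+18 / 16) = 571 / 24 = 23.79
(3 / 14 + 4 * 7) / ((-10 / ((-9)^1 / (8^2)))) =711 / 1792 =0.40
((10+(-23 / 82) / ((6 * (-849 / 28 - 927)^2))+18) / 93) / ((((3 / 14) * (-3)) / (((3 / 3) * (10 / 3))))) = -69287165740576 / 44382671809065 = -1.56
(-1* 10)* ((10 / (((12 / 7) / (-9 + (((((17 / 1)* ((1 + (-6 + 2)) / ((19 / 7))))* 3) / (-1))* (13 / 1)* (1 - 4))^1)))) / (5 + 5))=244650 / 19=12876.32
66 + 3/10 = 66.30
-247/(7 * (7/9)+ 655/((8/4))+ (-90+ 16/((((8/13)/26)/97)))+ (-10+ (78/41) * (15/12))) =-91143/24282902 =-0.00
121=121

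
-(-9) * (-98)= -882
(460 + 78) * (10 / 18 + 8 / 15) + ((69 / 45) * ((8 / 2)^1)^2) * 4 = 30778 / 45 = 683.96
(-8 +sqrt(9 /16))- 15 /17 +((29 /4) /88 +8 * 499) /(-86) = -28073725 /514624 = -54.55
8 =8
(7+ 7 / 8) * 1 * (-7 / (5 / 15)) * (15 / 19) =-19845 / 152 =-130.56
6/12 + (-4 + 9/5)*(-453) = 9971/10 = 997.10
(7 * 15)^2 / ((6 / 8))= 14700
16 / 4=4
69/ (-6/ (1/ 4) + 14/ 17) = -1173/ 394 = -2.98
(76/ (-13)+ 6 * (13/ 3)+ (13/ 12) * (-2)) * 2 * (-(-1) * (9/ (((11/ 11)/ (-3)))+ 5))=-791.44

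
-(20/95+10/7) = -218/133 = -1.64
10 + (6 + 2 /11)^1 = 178 /11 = 16.18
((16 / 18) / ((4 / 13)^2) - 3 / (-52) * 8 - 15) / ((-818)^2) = -1205 / 156575016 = -0.00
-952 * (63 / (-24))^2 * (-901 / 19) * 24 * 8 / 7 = 162115128 / 19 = 8532375.16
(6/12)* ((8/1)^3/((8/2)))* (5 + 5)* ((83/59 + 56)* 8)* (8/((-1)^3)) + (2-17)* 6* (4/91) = -12624589560/5369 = -2351385.65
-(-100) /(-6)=-50 /3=-16.67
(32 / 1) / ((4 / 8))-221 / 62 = 3747 / 62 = 60.44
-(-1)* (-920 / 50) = -92 / 5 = -18.40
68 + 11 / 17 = 1167 / 17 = 68.65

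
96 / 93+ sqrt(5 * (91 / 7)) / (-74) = 32 / 31 -sqrt(65) / 74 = 0.92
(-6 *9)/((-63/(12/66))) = 12/77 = 0.16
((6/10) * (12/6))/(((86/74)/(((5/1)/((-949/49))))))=-10878/40807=-0.27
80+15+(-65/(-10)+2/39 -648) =-42623/78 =-546.45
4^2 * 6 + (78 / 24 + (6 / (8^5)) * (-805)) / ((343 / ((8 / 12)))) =809289361 / 8429568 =96.01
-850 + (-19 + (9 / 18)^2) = -3475 / 4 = -868.75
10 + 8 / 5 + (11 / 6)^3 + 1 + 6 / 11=229373 / 11880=19.31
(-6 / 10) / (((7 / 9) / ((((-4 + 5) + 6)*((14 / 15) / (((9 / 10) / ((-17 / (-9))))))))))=-476 / 45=-10.58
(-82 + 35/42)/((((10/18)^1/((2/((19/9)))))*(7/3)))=-39447/665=-59.32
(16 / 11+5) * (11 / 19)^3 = 8591 / 6859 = 1.25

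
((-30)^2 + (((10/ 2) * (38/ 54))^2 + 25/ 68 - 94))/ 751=40586957/ 37228572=1.09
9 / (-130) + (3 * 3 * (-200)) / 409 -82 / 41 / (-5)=-216413 / 53170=-4.07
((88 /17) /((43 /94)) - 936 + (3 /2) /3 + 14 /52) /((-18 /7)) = 10243289 /28509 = 359.30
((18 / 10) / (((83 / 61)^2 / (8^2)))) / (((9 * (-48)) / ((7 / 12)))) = -26047 / 310005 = -0.08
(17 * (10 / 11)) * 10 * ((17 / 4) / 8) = 7225 / 88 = 82.10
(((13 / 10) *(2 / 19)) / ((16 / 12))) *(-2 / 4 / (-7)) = 39 / 5320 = 0.01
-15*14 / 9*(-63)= 1470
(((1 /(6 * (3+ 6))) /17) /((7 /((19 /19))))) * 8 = 4 /3213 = 0.00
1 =1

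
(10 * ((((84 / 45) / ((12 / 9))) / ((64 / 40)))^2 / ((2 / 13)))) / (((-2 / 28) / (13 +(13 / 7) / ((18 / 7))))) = -5506865 / 576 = -9560.53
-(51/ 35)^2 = -2601/ 1225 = -2.12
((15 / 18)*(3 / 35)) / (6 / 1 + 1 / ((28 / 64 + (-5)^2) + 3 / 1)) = 65 / 5492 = 0.01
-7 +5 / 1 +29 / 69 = -109 / 69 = -1.58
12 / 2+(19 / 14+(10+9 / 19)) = 4743 / 266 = 17.83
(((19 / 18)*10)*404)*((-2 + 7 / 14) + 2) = 19190 / 9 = 2132.22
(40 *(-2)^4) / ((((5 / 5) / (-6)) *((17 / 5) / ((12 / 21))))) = -76800 / 119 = -645.38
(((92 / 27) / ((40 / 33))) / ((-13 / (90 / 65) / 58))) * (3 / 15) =-14674 / 4225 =-3.47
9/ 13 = 0.69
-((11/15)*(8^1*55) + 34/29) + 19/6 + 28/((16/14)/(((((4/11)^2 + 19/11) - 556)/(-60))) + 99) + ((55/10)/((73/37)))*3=-30732219380725/98492203491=-312.03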